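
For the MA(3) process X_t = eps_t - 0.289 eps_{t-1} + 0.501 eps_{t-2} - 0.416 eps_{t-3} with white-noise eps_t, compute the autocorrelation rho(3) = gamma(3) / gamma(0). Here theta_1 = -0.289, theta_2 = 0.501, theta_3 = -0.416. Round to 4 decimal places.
\rho(3) = -0.2759

For an MA(q) process with theta_0 = 1, the autocovariance is
  gamma(k) = sigma^2 * sum_{i=0..q-k} theta_i * theta_{i+k},
and rho(k) = gamma(k) / gamma(0). Sigma^2 cancels.
  numerator   = (1)*(-0.416) = -0.416.
  denominator = (1)^2 + (-0.289)^2 + (0.501)^2 + (-0.416)^2 = 1.507578.
  rho(3) = -0.416 / 1.507578 = -0.2759.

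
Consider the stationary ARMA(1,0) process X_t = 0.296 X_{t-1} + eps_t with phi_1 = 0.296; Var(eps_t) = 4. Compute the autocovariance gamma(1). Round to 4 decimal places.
\gamma(1) = 1.2977

Multiply the model equation by X_{t-k} and take expectations. With theta_0 = psi_0 = 1 and psi_j the MA(infinity) weights, this gives
  gamma(k) - sum_i phi_i gamma(k-i) = c_k,
  c_k = sigma^2 * sum_{j=k..q} theta_j psi_{j-k}   (c_k = 0 for k > q),
using gamma(-m) = gamma(m).
Pure AR (q = 0): c_0 = sigma^2 = 4, c_k = 0 for k >= 1.
Equations for k = 0 and k = 1 (AR order 1):
  gamma(0) = phi_1 gamma(1) + c_0
  gamma(1) = phi_1 gamma(0) + c_1
Substituting the second into the first: gamma(0) (1 - phi_1^2) = c_0 + phi_1 c_1, so
  gamma(0) = c_0 / (1 - phi_1^2) = 4 / (1 - (0.296)^2) = 4 / 0.912384 = 4.384119.
  gamma(1) = phi_1 gamma(0) = (0.296)(4.384119) = 1.297699.
Therefore gamma(1) = 1.2977 (to 4 decimal places).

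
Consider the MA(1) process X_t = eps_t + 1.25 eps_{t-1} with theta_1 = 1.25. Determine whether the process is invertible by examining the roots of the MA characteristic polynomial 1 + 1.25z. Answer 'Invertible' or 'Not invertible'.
\text{Not invertible}

The MA(q) characteristic polynomial is P(z) = 1 + 1.25z.
Invertibility requires all roots to lie outside the unit circle, i.e. |z| > 1 for every root.
This is linear in z: 1 + (1.25) z = 0  =>  z = -1/(1.25) = -0.8,  |z| = 0.8.
Moduli of all roots: 0.8000.
All moduli strictly greater than 1? No.
Verdict: Not invertible.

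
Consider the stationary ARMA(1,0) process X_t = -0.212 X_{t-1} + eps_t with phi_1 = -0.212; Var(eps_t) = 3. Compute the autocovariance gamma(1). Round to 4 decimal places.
\gamma(1) = -0.6659

Multiply the model equation by X_{t-k} and take expectations. With theta_0 = psi_0 = 1 and psi_j the MA(infinity) weights, this gives
  gamma(k) - sum_i phi_i gamma(k-i) = c_k,
  c_k = sigma^2 * sum_{j=k..q} theta_j psi_{j-k}   (c_k = 0 for k > q),
using gamma(-m) = gamma(m).
Pure AR (q = 0): c_0 = sigma^2 = 3, c_k = 0 for k >= 1.
Equations for k = 0 and k = 1 (AR order 1):
  gamma(0) = phi_1 gamma(1) + c_0
  gamma(1) = phi_1 gamma(0) + c_1
Substituting the second into the first: gamma(0) (1 - phi_1^2) = c_0 + phi_1 c_1, so
  gamma(0) = c_0 / (1 - phi_1^2) = 3 / (1 - (-0.212)^2) = 3 / 0.955056 = 3.141177.
  gamma(1) = phi_1 gamma(0) = (-0.212)(3.141177) = -0.66593.
Therefore gamma(1) = -0.6659 (to 4 decimal places).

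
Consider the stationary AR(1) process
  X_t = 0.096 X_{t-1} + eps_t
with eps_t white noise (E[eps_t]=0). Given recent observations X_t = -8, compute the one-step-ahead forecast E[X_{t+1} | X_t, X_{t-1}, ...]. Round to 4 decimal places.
E[X_{t+1} \mid \mathcal F_t] = -0.7680

For an AR(p) model X_t = c + sum_i phi_i X_{t-i} + eps_t, the
one-step-ahead conditional mean is
  E[X_{t+1} | X_t, ...] = c + sum_i phi_i X_{t+1-i}.
Substitute known values:
  E[X_{t+1} | ...] = (0.096) * (-8)
                   = -0.7680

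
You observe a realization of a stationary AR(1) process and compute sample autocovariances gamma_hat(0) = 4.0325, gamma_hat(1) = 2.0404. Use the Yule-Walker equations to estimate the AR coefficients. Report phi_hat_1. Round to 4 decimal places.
\hat\phi_{1} = 0.5060

The Yule-Walker equations for an AR(p) process read, in matrix form,
  Gamma_p phi = r_p,   with   (Gamma_p)_{ij} = gamma(|i - j|),
                       (r_p)_i = gamma(i),   i,j = 1..p.
Substitute the sample gammas (Toeplitz matrix and right-hand side of size 1):
  Gamma_p = [[4.0325]]
  r_p     = [2.0404]
With p = 1 this is the single equation gamma(0) phi_1 = gamma(1):
  phi_hat_1 = gamma(1) / gamma(0) = 2.0404 / 4.0325 = 0.5060.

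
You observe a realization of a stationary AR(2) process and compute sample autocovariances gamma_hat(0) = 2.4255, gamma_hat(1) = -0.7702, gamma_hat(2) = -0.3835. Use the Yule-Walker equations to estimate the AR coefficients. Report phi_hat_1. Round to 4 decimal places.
\hat\phi_{1} = -0.4090

The Yule-Walker equations for an AR(p) process read, in matrix form,
  Gamma_p phi = r_p,   with   (Gamma_p)_{ij} = gamma(|i - j|),
                       (r_p)_i = gamma(i),   i,j = 1..p.
Substitute the sample gammas (Toeplitz matrix and right-hand side of size 2):
  Gamma_p = [[2.4255, -0.7702], [-0.7702, 2.4255]]
  r_p     = [-0.7702, -0.3835]
Written out:
  2.4255 phi_1 - 0.7702 phi_2 = -0.7702
  -0.7702 phi_1 + 2.4255 phi_2 = -0.3835
Solve by Cramer's rule:
  det = gamma(0)^2 - gamma(1)^2 = (2.4255)^2 - (-0.7702)^2 = 5.88305025 - 0.59320804 = 5.28984221
  phi_hat_1 = [gamma(1) gamma(0) - gamma(1) gamma(2)] / det = [(-0.7702)(2.4255) - (-0.7702)(-0.3835)] / 5.28984221 = -2.1634918 / 5.28984221 = -0.409
  phi_hat_2 = [gamma(0) gamma(2) - gamma(1)^2] / det = [(2.4255)(-0.3835) - (-0.7702)^2] / 5.28984221 = -1.52338729 / 5.28984221 = -0.288
So phi_hat = [-0.4090, -0.2880].
Therefore phi_hat_1 = -0.4090.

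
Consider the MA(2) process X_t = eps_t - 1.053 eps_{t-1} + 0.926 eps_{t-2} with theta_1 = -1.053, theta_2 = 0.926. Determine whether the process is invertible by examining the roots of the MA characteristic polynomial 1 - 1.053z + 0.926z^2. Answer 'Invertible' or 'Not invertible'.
\text{Invertible}

The MA(q) characteristic polynomial is P(z) = 1 - 1.053z + 0.926z^2.
Invertibility requires all roots to lie outside the unit circle, i.e. |z| > 1 for every root.
Set 1 + (-1.053) z + (0.926) z^2 = 0, i.e. a z^2 + b z + c = 0 with a = 0.926, b = -1.053, c = 1.
Discriminant D = b^2 - 4ac = (-1.053)^2 - 4*(0.926)*1 = 1.108809 - (3.704) = -2.595191.
D < 0, so the roots are the complex-conjugate pair z = (-b +/- i sqrt(-D)) / (2a) = 0.5686 +/- 0.8698i.
For a conjugate pair |z|^2 = z * conj(z) = (product of roots) = c/a = 1/(0.926) = 1.079914, so |z| = sqrt(1.079914) = 1.0392 for both roots.
Moduli of all roots: 1.0392, 1.0392.
All moduli strictly greater than 1? Yes.
Verdict: Invertible.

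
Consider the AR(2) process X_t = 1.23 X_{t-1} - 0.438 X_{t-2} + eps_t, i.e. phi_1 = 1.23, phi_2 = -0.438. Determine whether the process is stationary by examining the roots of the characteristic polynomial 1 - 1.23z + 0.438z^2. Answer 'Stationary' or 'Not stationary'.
\text{Stationary}

The AR(p) characteristic polynomial is P(z) = 1 - 1.23z + 0.438z^2.
Stationarity requires all roots to lie outside the unit circle, i.e. |z| > 1 for every root.
Set 1 + (-1.23) z + (0.438) z^2 = 0, i.e. a z^2 + b z + c = 0 with a = 0.438, b = -1.23, c = 1.
Discriminant D = b^2 - 4ac = (-1.23)^2 - 4*(0.438)*1 = 1.5129 - (1.752) = -0.2391.
D < 0, so the roots are the complex-conjugate pair z = (-b +/- i sqrt(-D)) / (2a) = 1.4041 +/- 0.5582i.
For a conjugate pair |z|^2 = z * conj(z) = (product of roots) = c/a = 1/(0.438) = 2.283105, so |z| = sqrt(2.283105) = 1.511 for both roots.
Moduli of all roots: 1.5110, 1.5110.
All moduli strictly greater than 1? Yes.
Verdict: Stationary.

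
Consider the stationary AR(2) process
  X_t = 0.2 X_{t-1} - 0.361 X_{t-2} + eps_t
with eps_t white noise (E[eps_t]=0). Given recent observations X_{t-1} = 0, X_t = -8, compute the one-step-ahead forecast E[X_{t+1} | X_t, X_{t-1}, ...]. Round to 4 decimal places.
E[X_{t+1} \mid \mathcal F_t] = -1.6000

For an AR(p) model X_t = c + sum_i phi_i X_{t-i} + eps_t, the
one-step-ahead conditional mean is
  E[X_{t+1} | X_t, ...] = c + sum_i phi_i X_{t+1-i}.
Substitute known values:
  E[X_{t+1} | ...] = (0.2) * (-8) + (-0.361) * (0)
                   = -1.6000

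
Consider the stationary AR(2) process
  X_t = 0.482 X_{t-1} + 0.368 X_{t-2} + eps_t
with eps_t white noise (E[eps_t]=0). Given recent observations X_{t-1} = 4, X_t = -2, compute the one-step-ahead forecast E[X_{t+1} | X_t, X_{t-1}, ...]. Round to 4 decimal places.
E[X_{t+1} \mid \mathcal F_t] = 0.5080

For an AR(p) model X_t = c + sum_i phi_i X_{t-i} + eps_t, the
one-step-ahead conditional mean is
  E[X_{t+1} | X_t, ...] = c + sum_i phi_i X_{t+1-i}.
Substitute known values:
  E[X_{t+1} | ...] = (0.482) * (-2) + (0.368) * (4)
                   = 0.5080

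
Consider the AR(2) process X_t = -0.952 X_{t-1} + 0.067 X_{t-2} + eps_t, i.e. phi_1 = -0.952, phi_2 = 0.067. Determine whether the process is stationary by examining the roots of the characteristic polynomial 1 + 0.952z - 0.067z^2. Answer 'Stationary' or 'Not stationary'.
\text{Not stationary}

The AR(p) characteristic polynomial is P(z) = 1 + 0.952z - 0.067z^2.
Stationarity requires all roots to lie outside the unit circle, i.e. |z| > 1 for every root.
Set 1 + (0.952) z + (-0.067) z^2 = 0, i.e. a z^2 + b z + c = 0 with a = -0.067, b = 0.952, c = 1.
Discriminant D = b^2 - 4ac = (0.952)^2 - 4*(-0.067)*1 = 0.906304 - (-0.268) = 1.174304.
D >= 0, so the roots are real: z = (-b +/- sqrt(D)) / (2a) = (-0.952 +/- 1.083653) / (-0.134).
  z_1 = (-0.952 + 1.083653) / (-0.134) = -0.9825,   |z_1| = 0.9825.
  z_2 = (-0.952 - 1.083653) / (-0.134) = 15.1914,   |z_2| = 15.1914.
Moduli of all roots: 0.9825, 15.1914.
All moduli strictly greater than 1? No.
Verdict: Not stationary.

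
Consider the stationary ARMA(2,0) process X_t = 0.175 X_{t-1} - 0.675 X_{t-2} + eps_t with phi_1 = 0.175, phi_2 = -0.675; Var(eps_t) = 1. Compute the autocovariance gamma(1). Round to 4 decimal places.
\gamma(1) = 0.1940

Multiply the model equation by X_{t-k} and take expectations. With theta_0 = psi_0 = 1 and psi_j the MA(infinity) weights, this gives
  gamma(k) - sum_i phi_i gamma(k-i) = c_k,
  c_k = sigma^2 * sum_{j=k..q} theta_j psi_{j-k}   (c_k = 0 for k > q),
using gamma(-m) = gamma(m).
Pure AR (q = 0): c_0 = sigma^2 = 1, c_k = 0 for k >= 1.
Equations for k = 0, 1, 2 (AR order 2, c_2 = 0):
  (E0) gamma(0) = phi_1 gamma(1) + phi_2 gamma(2) + c_0
  (E1) gamma(1) = phi_1 gamma(0) + phi_2 gamma(1) + c_1
  (E2) gamma(2) = phi_1 gamma(1) + phi_2 gamma(0)
From (E1): gamma(1) = A gamma(0) + B with
  A = phi_1 / (1 - phi_2) = 0.175 / 1.675 = 0.104478,   B = c_1 / (1 - phi_2) = 0 / 1.675 = 0.
Insert (E2) into (E0): gamma(0) (1 - phi_2^2) = phi_1 (1 + phi_2) gamma(1) + c_0.
  phi_1 (1 + phi_2) = (0.175)(0.325) = 0.056875,   1 - phi_2^2 = 0.544375.
Replace gamma(1) by A gamma(0) + B and collect gamma(0):
  gamma(0) [0.544375 - (0.056875)(0.104478)] = c_0 = 1
  gamma(0) * 0.538433 = 1
  gamma(0) = 1 / 0.538433 = 1.857242.
  gamma(1) = A gamma(0) = (0.104478)(1.857242) = 0.19404.
Therefore gamma(1) = 0.1940 (to 4 decimal places).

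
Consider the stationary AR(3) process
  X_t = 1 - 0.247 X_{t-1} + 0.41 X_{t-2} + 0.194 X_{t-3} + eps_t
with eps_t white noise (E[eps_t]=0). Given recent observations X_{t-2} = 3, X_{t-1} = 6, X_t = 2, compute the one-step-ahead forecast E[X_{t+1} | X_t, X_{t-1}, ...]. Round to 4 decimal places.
E[X_{t+1} \mid \mathcal F_t] = 3.5480

For an AR(p) model X_t = c + sum_i phi_i X_{t-i} + eps_t, the
one-step-ahead conditional mean is
  E[X_{t+1} | X_t, ...] = c + sum_i phi_i X_{t+1-i}.
Substitute known values:
  E[X_{t+1} | ...] = 1 + (-0.247) * (2) + (0.41) * (6) + (0.194) * (3)
                   = 3.5480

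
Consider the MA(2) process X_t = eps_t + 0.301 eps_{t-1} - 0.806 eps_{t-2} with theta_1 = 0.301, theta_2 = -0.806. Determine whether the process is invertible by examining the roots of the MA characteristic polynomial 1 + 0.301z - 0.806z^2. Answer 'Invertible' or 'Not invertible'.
\text{Not invertible}

The MA(q) characteristic polynomial is P(z) = 1 + 0.301z - 0.806z^2.
Invertibility requires all roots to lie outside the unit circle, i.e. |z| > 1 for every root.
Set 1 + (0.301) z + (-0.806) z^2 = 0, i.e. a z^2 + b z + c = 0 with a = -0.806, b = 0.301, c = 1.
Discriminant D = b^2 - 4ac = (0.301)^2 - 4*(-0.806)*1 = 0.090601 - (-3.224) = 3.314601.
D >= 0, so the roots are real: z = (-b +/- sqrt(D)) / (2a) = (-0.301 +/- 1.820605) / (-1.612).
  z_1 = (-0.301 + 1.820605) / (-1.612) = -0.9427,   |z_1| = 0.9427.
  z_2 = (-0.301 - 1.820605) / (-1.612) = 1.3161,   |z_2| = 1.3161.
Moduli of all roots: 0.9427, 1.3161.
All moduli strictly greater than 1? No.
Verdict: Not invertible.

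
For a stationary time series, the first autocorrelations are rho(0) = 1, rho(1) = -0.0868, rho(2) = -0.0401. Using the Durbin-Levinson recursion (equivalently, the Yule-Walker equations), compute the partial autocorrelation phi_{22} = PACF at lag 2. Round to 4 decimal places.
\phi_{22} = -0.0480

The PACF at lag k is phi_{kk}, the last component of the solution
to the Yule-Walker system G_k phi = r_k where
  (G_k)_{ij} = rho(|i - j|), (r_k)_i = rho(i), i,j = 1..k.
Equivalently, Durbin-Levinson gives phi_{kk} iteratively:
  phi_{11} = rho(1)
  phi_{kk} = [rho(k) - sum_{j=1..k-1} phi_{k-1,j} rho(k-j)]
            / [1 - sum_{j=1..k-1} phi_{k-1,j} rho(j)],
  phi_{k,j} = phi_{k-1,j} - phi_{kk} phi_{k-1,k-j},  j = 1..k-1.
Step k = 1:
  phi_11 = rho(1) = -0.0868.
Step k = 2:
  phi_22 = [rho(2) - phi_11 rho(1)] / [1 - phi_11 rho(1)] = [-0.0401 - (-0.0868)(-0.0868)] / [1 - (-0.0868)(-0.0868)]
         = -0.04763424 / 0.99246576 = -0.048.
Therefore phi_{22} = -0.0480.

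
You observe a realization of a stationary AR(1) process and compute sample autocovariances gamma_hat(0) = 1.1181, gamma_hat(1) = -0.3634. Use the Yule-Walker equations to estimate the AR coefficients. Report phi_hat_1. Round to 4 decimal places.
\hat\phi_{1} = -0.3250

The Yule-Walker equations for an AR(p) process read, in matrix form,
  Gamma_p phi = r_p,   with   (Gamma_p)_{ij} = gamma(|i - j|),
                       (r_p)_i = gamma(i),   i,j = 1..p.
Substitute the sample gammas (Toeplitz matrix and right-hand side of size 1):
  Gamma_p = [[1.1181]]
  r_p     = [-0.3634]
With p = 1 this is the single equation gamma(0) phi_1 = gamma(1):
  phi_hat_1 = gamma(1) / gamma(0) = -0.3634 / 1.1181 = -0.3250.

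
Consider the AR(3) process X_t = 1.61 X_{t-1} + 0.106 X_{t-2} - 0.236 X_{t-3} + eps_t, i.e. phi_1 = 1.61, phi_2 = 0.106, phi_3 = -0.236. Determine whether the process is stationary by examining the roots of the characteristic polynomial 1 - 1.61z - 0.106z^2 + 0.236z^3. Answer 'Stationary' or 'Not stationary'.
\text{Not stationary}

The AR(p) characteristic polynomial is P(z) = 1 - 1.61z - 0.106z^2 + 0.236z^3.
Stationarity requires all roots to lie outside the unit circle, i.e. |z| > 1 for every root.
Degree 3: look for a simple real root z0 first, then factor out (1 - z/z0) and solve the remaining quadratic.
Testing z0 = 2.5: P(2.5) = 1 + (-1.61)(2.5) + (-0.106)(2.5)^2 + (0.236)(2.5)^3
  = 1 + (-4.025) + (-0.6625) + (3.6875) = 0.  So z_0 = 2.5 is a root, |z_0| = 2.5.
Divide out the factor (1 - 0.4 z) = (1 - z/z0) (since 1/z0 = 0.4):
  P(z) = (1 - 0.4 z)(1 + (-1.21) z + (-0.59) z^2)
  [check: z-coef -1.21 - (0.4) = -1.61; z^2-coef -0.59 - (0.4)(-1.21) = -0.106; z^3-coef -(0.4)(-0.59) = 0.236.]
Remaining roots from the quadratic factor 1 + (-1.21) z + (-0.59) z^2:
  Set 1 + (-1.21) z + (-0.59) z^2 = 0, i.e. a z^2 + b z + c = 0 with a = -0.59, b = -1.21, c = 1.
  Discriminant D = b^2 - 4ac = (-1.21)^2 - 4*(-0.59)*1 = 1.4641 - (-2.36) = 3.8241.
  D >= 0, so the roots are real: z = (-b +/- sqrt(D)) / (2a) = (1.21 +/- 1.955531) / (-1.18).
    z_1 = (1.21 + 1.955531) / (-1.18) = -2.6827,   |z_1| = 2.6827.
    z_2 = (1.21 - 1.955531) / (-1.18) = 0.6318,   |z_2| = 0.6318.
Moduli of all roots: 2.5000, 2.6827, 0.6318.
All moduli strictly greater than 1? No.
Verdict: Not stationary.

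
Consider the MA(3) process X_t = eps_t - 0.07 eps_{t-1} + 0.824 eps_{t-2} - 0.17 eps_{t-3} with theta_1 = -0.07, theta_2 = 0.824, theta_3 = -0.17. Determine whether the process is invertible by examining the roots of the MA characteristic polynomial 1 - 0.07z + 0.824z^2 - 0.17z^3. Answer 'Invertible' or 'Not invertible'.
\text{Invertible}

The MA(q) characteristic polynomial is P(z) = 1 - 0.07z + 0.824z^2 - 0.17z^3.
Invertibility requires all roots to lie outside the unit circle, i.e. |z| > 1 for every root.
Degree 3: look for a simple real root z0 first, then factor out (1 - z/z0) and solve the remaining quadratic.
Testing z0 = 5: P(5) = 1 + (-0.07)(5) + (0.824)(5)^2 + (-0.17)(5)^3
  = 1 + (-0.35) + (20.6) + (-21.25) = 0.  So z_0 = 5 is a root, |z_0| = 5.
Divide out the factor (1 - 0.2 z) = (1 - z/z0) (since 1/z0 = 0.2):
  P(z) = (1 - 0.2 z)(1 + (0.13) z + (0.85) z^2)
  [check: z-coef 0.13 - (0.2) = -0.07; z^2-coef 0.85 - (0.2)(0.13) = 0.824; z^3-coef -(0.2)(0.85) = -0.17.]
Remaining roots from the quadratic factor 1 + (0.13) z + (0.85) z^2:
  Set 1 + (0.13) z + (0.85) z^2 = 0, i.e. a z^2 + b z + c = 0 with a = 0.85, b = 0.13, c = 1.
  Discriminant D = b^2 - 4ac = (0.13)^2 - 4*(0.85)*1 = 0.0169 - (3.4) = -3.3831.
  D < 0, so the roots are the complex-conjugate pair z = (-b +/- i sqrt(-D)) / (2a) = -0.0765 +/- 1.082i.
  For a conjugate pair |z|^2 = z * conj(z) = (product of roots) = c/a = 1/(0.85) = 1.176471, so |z| = sqrt(1.176471) = 1.0847 for both roots.
Moduli of all roots: 5.0000, 1.0847, 1.0847.
All moduli strictly greater than 1? Yes.
Verdict: Invertible.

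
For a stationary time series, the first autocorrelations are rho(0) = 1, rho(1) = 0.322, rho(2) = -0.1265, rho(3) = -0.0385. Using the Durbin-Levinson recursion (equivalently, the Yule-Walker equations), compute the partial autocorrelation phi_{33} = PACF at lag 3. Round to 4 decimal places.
\phi_{33} = 0.1139

The PACF at lag k is phi_{kk}, the last component of the solution
to the Yule-Walker system G_k phi = r_k where
  (G_k)_{ij} = rho(|i - j|), (r_k)_i = rho(i), i,j = 1..k.
Equivalently, Durbin-Levinson gives phi_{kk} iteratively:
  phi_{11} = rho(1)
  phi_{kk} = [rho(k) - sum_{j=1..k-1} phi_{k-1,j} rho(k-j)]
            / [1 - sum_{j=1..k-1} phi_{k-1,j} rho(j)],
  phi_{k,j} = phi_{k-1,j} - phi_{kk} phi_{k-1,k-j},  j = 1..k-1.
Step k = 1:
  phi_11 = rho(1) = 0.322.
Step k = 2:
  phi_22 = [rho(2) - phi_11 rho(1)] / [1 - phi_11 rho(1)] = [-0.1265 - (0.322)(0.322)] / [1 - (0.322)(0.322)]
         = -0.230184 / 0.896316 = -0.256811.
  Update: phi_21 = phi_11 - phi_22 phi_11 = 0.322 - (-0.256811)(0.322) = 0.404693.
Step k = 3:
  phi_33 = [rho(3) - phi_21 rho(2) - phi_22 rho(1)] / [1 - phi_21 rho(1) - phi_22 rho(2)]
    numerator   = -0.0385 - (0.404693)(-0.1265) - (-0.256811)(0.322) = 0.0953869
    denominator = 1 - (0.404693)(0.322) - (-0.256811)(-0.1265) = 0.83720217
  phi_33 = 0.0953869 / 0.83720217 = 0.1139.
Therefore phi_{33} = 0.1139.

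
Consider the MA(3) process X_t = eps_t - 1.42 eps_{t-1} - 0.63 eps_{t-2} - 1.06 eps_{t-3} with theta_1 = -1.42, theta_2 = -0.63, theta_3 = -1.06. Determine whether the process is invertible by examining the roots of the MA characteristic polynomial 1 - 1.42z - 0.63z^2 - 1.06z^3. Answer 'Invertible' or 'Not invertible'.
\text{Not invertible}

The MA(q) characteristic polynomial is P(z) = 1 - 1.42z - 0.63z^2 - 1.06z^3.
Invertibility requires all roots to lie outside the unit circle, i.e. |z| > 1 for every root.
Degree 3: look for a simple real root z0 first, then factor out (1 - z/z0) and solve the remaining quadratic.
Testing z0 = 0.5: P(0.5) = 1 + (-1.42)(0.5) + (-0.63)(0.5)^2 + (-1.06)(0.5)^3
  = 1 + (-0.71) + (-0.1575) + (-0.1325) = 0.  So z_0 = 0.5 is a root, |z_0| = 0.5.
Divide out the factor (1 - 2 z) = (1 - z/z0) (since 1/z0 = 2):
  P(z) = (1 - 2 z)(1 + (0.58) z + (0.53) z^2)
  [check: z-coef 0.58 - (2) = -1.42; z^2-coef 0.53 - (2)(0.58) = -0.63; z^3-coef -(2)(0.53) = -1.06.]
Remaining roots from the quadratic factor 1 + (0.58) z + (0.53) z^2:
  Set 1 + (0.58) z + (0.53) z^2 = 0, i.e. a z^2 + b z + c = 0 with a = 0.53, b = 0.58, c = 1.
  Discriminant D = b^2 - 4ac = (0.58)^2 - 4*(0.53)*1 = 0.3364 - (2.12) = -1.7836.
  D < 0, so the roots are the complex-conjugate pair z = (-b +/- i sqrt(-D)) / (2a) = -0.5472 +/- 1.2599i.
  For a conjugate pair |z|^2 = z * conj(z) = (product of roots) = c/a = 1/(0.53) = 1.886792, so |z| = sqrt(1.886792) = 1.3736 for both roots.
Moduli of all roots: 0.5000, 1.3736, 1.3736.
All moduli strictly greater than 1? No.
Verdict: Not invertible.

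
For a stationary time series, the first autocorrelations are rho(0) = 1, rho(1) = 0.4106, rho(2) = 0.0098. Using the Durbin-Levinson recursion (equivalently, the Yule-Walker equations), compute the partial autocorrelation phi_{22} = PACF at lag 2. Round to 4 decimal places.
\phi_{22} = -0.1910

The PACF at lag k is phi_{kk}, the last component of the solution
to the Yule-Walker system G_k phi = r_k where
  (G_k)_{ij} = rho(|i - j|), (r_k)_i = rho(i), i,j = 1..k.
Equivalently, Durbin-Levinson gives phi_{kk} iteratively:
  phi_{11} = rho(1)
  phi_{kk} = [rho(k) - sum_{j=1..k-1} phi_{k-1,j} rho(k-j)]
            / [1 - sum_{j=1..k-1} phi_{k-1,j} rho(j)],
  phi_{k,j} = phi_{k-1,j} - phi_{kk} phi_{k-1,k-j},  j = 1..k-1.
Step k = 1:
  phi_11 = rho(1) = 0.4106.
Step k = 2:
  phi_22 = [rho(2) - phi_11 rho(1)] / [1 - phi_11 rho(1)] = [0.0098 - (0.4106)(0.4106)] / [1 - (0.4106)(0.4106)]
         = -0.15879236 / 0.83140764 = -0.191.
Therefore phi_{22} = -0.1910.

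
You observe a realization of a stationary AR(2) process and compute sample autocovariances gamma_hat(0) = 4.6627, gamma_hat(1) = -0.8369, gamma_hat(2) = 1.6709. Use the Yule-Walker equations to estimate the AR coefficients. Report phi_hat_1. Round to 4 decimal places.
\hat\phi_{1} = -0.1190

The Yule-Walker equations for an AR(p) process read, in matrix form,
  Gamma_p phi = r_p,   with   (Gamma_p)_{ij} = gamma(|i - j|),
                       (r_p)_i = gamma(i),   i,j = 1..p.
Substitute the sample gammas (Toeplitz matrix and right-hand side of size 2):
  Gamma_p = [[4.6627, -0.8369], [-0.8369, 4.6627]]
  r_p     = [-0.8369, 1.6709]
Written out:
  4.6627 phi_1 - 0.8369 phi_2 = -0.8369
  -0.8369 phi_1 + 4.6627 phi_2 = 1.6709
Solve by Cramer's rule:
  det = gamma(0)^2 - gamma(1)^2 = (4.6627)^2 - (-0.8369)^2 = 21.74077129 - 0.70040161 = 21.04036968
  phi_hat_1 = [gamma(1) gamma(0) - gamma(1) gamma(2)] / det = [(-0.8369)(4.6627) - (-0.8369)(1.6709)] / 21.04036968 = -2.50383742 / 21.04036968 = -0.119
  phi_hat_2 = [gamma(0) gamma(2) - gamma(1)^2] / det = [(4.6627)(1.6709) - (-0.8369)^2] / 21.04036968 = 7.09050382 / 21.04036968 = 0.337
So phi_hat = [-0.1190, 0.3370].
Therefore phi_hat_1 = -0.1190.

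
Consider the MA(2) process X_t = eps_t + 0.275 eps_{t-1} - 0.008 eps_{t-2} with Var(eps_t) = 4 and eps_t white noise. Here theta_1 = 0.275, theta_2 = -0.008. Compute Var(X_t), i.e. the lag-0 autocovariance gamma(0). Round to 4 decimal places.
\gamma(0) = 4.3028

For an MA(q) process X_t = eps_t + sum_i theta_i eps_{t-i} with
Var(eps_t) = sigma^2, the variance is
  gamma(0) = sigma^2 * (1 + sum_i theta_i^2).
  sum_i theta_i^2 = (0.275)^2 + (-0.008)^2 = 0.075625 + 0.000064 = 0.075689.
  gamma(0) = 4 * (1 + 0.075689) = 4 * 1.075689 = 4.302756, which rounds to 4.3028.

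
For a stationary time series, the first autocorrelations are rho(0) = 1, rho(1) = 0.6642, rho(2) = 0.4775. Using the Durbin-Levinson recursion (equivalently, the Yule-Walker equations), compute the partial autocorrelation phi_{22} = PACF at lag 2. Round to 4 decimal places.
\phi_{22} = 0.0650

The PACF at lag k is phi_{kk}, the last component of the solution
to the Yule-Walker system G_k phi = r_k where
  (G_k)_{ij} = rho(|i - j|), (r_k)_i = rho(i), i,j = 1..k.
Equivalently, Durbin-Levinson gives phi_{kk} iteratively:
  phi_{11} = rho(1)
  phi_{kk} = [rho(k) - sum_{j=1..k-1} phi_{k-1,j} rho(k-j)]
            / [1 - sum_{j=1..k-1} phi_{k-1,j} rho(j)],
  phi_{k,j} = phi_{k-1,j} - phi_{kk} phi_{k-1,k-j},  j = 1..k-1.
Step k = 1:
  phi_11 = rho(1) = 0.6642.
Step k = 2:
  phi_22 = [rho(2) - phi_11 rho(1)] / [1 - phi_11 rho(1)] = [0.4775 - (0.6642)(0.6642)] / [1 - (0.6642)(0.6642)]
         = 0.03633836 / 0.55883836 = 0.065.
Therefore phi_{22} = 0.0650.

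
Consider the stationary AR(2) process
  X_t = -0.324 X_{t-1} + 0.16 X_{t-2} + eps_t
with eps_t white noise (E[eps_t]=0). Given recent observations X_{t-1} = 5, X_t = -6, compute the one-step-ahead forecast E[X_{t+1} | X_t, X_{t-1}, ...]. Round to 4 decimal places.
E[X_{t+1} \mid \mathcal F_t] = 2.7440

For an AR(p) model X_t = c + sum_i phi_i X_{t-i} + eps_t, the
one-step-ahead conditional mean is
  E[X_{t+1} | X_t, ...] = c + sum_i phi_i X_{t+1-i}.
Substitute known values:
  E[X_{t+1} | ...] = (-0.324) * (-6) + (0.16) * (5)
                   = 2.7440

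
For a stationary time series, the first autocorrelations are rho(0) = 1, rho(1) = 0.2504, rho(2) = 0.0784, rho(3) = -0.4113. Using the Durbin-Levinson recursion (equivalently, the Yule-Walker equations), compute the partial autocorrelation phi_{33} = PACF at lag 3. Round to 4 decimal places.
\phi_{33} = -0.4640

The PACF at lag k is phi_{kk}, the last component of the solution
to the Yule-Walker system G_k phi = r_k where
  (G_k)_{ij} = rho(|i - j|), (r_k)_i = rho(i), i,j = 1..k.
Equivalently, Durbin-Levinson gives phi_{kk} iteratively:
  phi_{11} = rho(1)
  phi_{kk} = [rho(k) - sum_{j=1..k-1} phi_{k-1,j} rho(k-j)]
            / [1 - sum_{j=1..k-1} phi_{k-1,j} rho(j)],
  phi_{k,j} = phi_{k-1,j} - phi_{kk} phi_{k-1,k-j},  j = 1..k-1.
Step k = 1:
  phi_11 = rho(1) = 0.2504.
Step k = 2:
  phi_22 = [rho(2) - phi_11 rho(1)] / [1 - phi_11 rho(1)] = [0.0784 - (0.2504)(0.2504)] / [1 - (0.2504)(0.2504)]
         = 0.01569984 / 0.93729984 = 0.01675.
  Update: phi_21 = phi_11 - phi_22 phi_11 = 0.2504 - (0.01675)(0.2504) = 0.246206.
Step k = 3:
  phi_33 = [rho(3) - phi_21 rho(2) - phi_22 rho(1)] / [1 - phi_21 rho(1) - phi_22 rho(2)]
    numerator   = -0.4113 - (0.246206)(0.0784) - (0.01675)(0.2504) = -0.43479675
    denominator = 1 - (0.246206)(0.2504) - (0.01675)(0.0784) = 0.93703687
  phi_33 = -0.43479675 / 0.93703687 = -0.464.
Therefore phi_{33} = -0.4640.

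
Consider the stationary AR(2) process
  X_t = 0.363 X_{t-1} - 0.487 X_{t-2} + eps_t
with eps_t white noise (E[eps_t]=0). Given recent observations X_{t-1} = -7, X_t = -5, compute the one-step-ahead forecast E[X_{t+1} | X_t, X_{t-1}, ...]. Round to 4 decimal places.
E[X_{t+1} \mid \mathcal F_t] = 1.5940

For an AR(p) model X_t = c + sum_i phi_i X_{t-i} + eps_t, the
one-step-ahead conditional mean is
  E[X_{t+1} | X_t, ...] = c + sum_i phi_i X_{t+1-i}.
Substitute known values:
  E[X_{t+1} | ...] = (0.363) * (-5) + (-0.487) * (-7)
                   = 1.5940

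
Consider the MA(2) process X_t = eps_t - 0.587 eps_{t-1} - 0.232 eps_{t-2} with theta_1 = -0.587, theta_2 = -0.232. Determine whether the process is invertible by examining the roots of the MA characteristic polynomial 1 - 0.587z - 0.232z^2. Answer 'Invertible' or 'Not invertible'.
\text{Invertible}

The MA(q) characteristic polynomial is P(z) = 1 - 0.587z - 0.232z^2.
Invertibility requires all roots to lie outside the unit circle, i.e. |z| > 1 for every root.
Set 1 + (-0.587) z + (-0.232) z^2 = 0, i.e. a z^2 + b z + c = 0 with a = -0.232, b = -0.587, c = 1.
Discriminant D = b^2 - 4ac = (-0.587)^2 - 4*(-0.232)*1 = 0.344569 - (-0.928) = 1.272569.
D >= 0, so the roots are real: z = (-b +/- sqrt(D)) / (2a) = (0.587 +/- 1.128082) / (-0.464).
  z_1 = (0.587 + 1.128082) / (-0.464) = -3.6963,   |z_1| = 3.6963.
  z_2 = (0.587 - 1.128082) / (-0.464) = 1.1661,   |z_2| = 1.1661.
Moduli of all roots: 3.6963, 1.1661.
All moduli strictly greater than 1? Yes.
Verdict: Invertible.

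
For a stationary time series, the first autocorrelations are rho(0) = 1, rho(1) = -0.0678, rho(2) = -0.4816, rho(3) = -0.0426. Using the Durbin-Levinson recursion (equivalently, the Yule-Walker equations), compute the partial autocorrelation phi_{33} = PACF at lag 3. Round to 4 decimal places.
\phi_{33} = -0.1640

The PACF at lag k is phi_{kk}, the last component of the solution
to the Yule-Walker system G_k phi = r_k where
  (G_k)_{ij} = rho(|i - j|), (r_k)_i = rho(i), i,j = 1..k.
Equivalently, Durbin-Levinson gives phi_{kk} iteratively:
  phi_{11} = rho(1)
  phi_{kk} = [rho(k) - sum_{j=1..k-1} phi_{k-1,j} rho(k-j)]
            / [1 - sum_{j=1..k-1} phi_{k-1,j} rho(j)],
  phi_{k,j} = phi_{k-1,j} - phi_{kk} phi_{k-1,k-j},  j = 1..k-1.
Step k = 1:
  phi_11 = rho(1) = -0.0678.
Step k = 2:
  phi_22 = [rho(2) - phi_11 rho(1)] / [1 - phi_11 rho(1)] = [-0.4816 - (-0.0678)(-0.0678)] / [1 - (-0.0678)(-0.0678)]
         = -0.48619684 / 0.99540316 = -0.488442.
  Update: phi_21 = phi_11 - phi_22 phi_11 = -0.0678 - (-0.488442)(-0.0678) = -0.100916.
Step k = 3:
  phi_33 = [rho(3) - phi_21 rho(2) - phi_22 rho(1)] / [1 - phi_21 rho(1) - phi_22 rho(2)]
    numerator   = -0.0426 - (-0.100916)(-0.4816) - (-0.488442)(-0.0678) = -0.1243177
    denominator = 1 - (-0.100916)(-0.0678) - (-0.488442)(-0.4816) = 0.75792414
  phi_33 = -0.1243177 / 0.75792414 = -0.164.
Therefore phi_{33} = -0.1640.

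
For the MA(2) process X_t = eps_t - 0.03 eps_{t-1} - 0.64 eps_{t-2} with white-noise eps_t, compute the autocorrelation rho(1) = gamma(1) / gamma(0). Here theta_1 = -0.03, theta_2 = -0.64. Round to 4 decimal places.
\rho(1) = -0.0077

For an MA(q) process with theta_0 = 1, the autocovariance is
  gamma(k) = sigma^2 * sum_{i=0..q-k} theta_i * theta_{i+k},
and rho(k) = gamma(k) / gamma(0). Sigma^2 cancels.
  numerator   = (1)*(-0.03) + (-0.03)*(-0.64) = -0.0108.
  denominator = (1)^2 + (-0.03)^2 + (-0.64)^2 = 1.4105.
  rho(1) = -0.0108 / 1.4105 = -0.0077.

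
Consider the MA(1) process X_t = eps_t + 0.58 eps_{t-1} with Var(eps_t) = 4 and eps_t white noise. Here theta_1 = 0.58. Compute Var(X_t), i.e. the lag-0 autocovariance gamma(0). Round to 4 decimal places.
\gamma(0) = 5.3456

For an MA(q) process X_t = eps_t + sum_i theta_i eps_{t-i} with
Var(eps_t) = sigma^2, the variance is
  gamma(0) = sigma^2 * (1 + sum_i theta_i^2).
  sum_i theta_i^2 = (0.58)^2 = 0.3364.
  gamma(0) = 4 * (1 + 0.3364) = 4 * 1.3364 = 5.3456.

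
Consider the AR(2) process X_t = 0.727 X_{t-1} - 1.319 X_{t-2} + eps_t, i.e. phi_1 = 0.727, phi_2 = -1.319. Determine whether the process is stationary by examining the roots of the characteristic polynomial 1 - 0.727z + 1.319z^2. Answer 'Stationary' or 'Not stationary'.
\text{Not stationary}

The AR(p) characteristic polynomial is P(z) = 1 - 0.727z + 1.319z^2.
Stationarity requires all roots to lie outside the unit circle, i.e. |z| > 1 for every root.
Set 1 + (-0.727) z + (1.319) z^2 = 0, i.e. a z^2 + b z + c = 0 with a = 1.319, b = -0.727, c = 1.
Discriminant D = b^2 - 4ac = (-0.727)^2 - 4*(1.319)*1 = 0.528529 - (5.276) = -4.747471.
D < 0, so the roots are the complex-conjugate pair z = (-b +/- i sqrt(-D)) / (2a) = 0.2756 +/- 0.826i.
For a conjugate pair |z|^2 = z * conj(z) = (product of roots) = c/a = 1/(1.319) = 0.75815, so |z| = sqrt(0.75815) = 0.8707 for both roots.
Moduli of all roots: 0.8707, 0.8707.
All moduli strictly greater than 1? No.
Verdict: Not stationary.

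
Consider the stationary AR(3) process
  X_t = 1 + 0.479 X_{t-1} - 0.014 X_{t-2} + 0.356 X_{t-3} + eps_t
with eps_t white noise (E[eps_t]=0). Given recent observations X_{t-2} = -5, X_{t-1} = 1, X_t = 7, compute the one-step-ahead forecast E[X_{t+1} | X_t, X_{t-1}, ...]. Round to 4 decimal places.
E[X_{t+1} \mid \mathcal F_t] = 2.5590

For an AR(p) model X_t = c + sum_i phi_i X_{t-i} + eps_t, the
one-step-ahead conditional mean is
  E[X_{t+1} | X_t, ...] = c + sum_i phi_i X_{t+1-i}.
Substitute known values:
  E[X_{t+1} | ...] = 1 + (0.479) * (7) + (-0.014) * (1) + (0.356) * (-5)
                   = 2.5590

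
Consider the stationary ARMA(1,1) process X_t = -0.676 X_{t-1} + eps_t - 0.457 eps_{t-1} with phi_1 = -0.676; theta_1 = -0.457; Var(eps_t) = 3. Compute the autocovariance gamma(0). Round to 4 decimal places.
\gamma(0) = 10.0919

Multiply the model equation by X_{t-k} and take expectations. With theta_0 = psi_0 = 1 and psi_j the MA(infinity) weights, this gives
  gamma(k) - sum_i phi_i gamma(k-i) = c_k,
  c_k = sigma^2 * sum_{j=k..q} theta_j psi_{j-k}   (c_k = 0 for k > q),
using gamma(-m) = gamma(m).
psi-weights needed (psi_j = theta_j + sum_i phi_i psi_{j-i}):
  psi_1 = theta_1 + phi_1 = -0.457 + (-0.676) = -1.133
Right-hand sides:
  c_0 = sigma^2 (1 + theta_1 psi_1) = 3 * (1 + (-0.457)(-1.133)) = 3 * 1.517781 = 4.553343
  c_1 = sigma^2 theta_1 = 3 * (-0.457) = -1.371
  c_2 = 0
Equations for k = 0 and k = 1 (AR order 1):
  gamma(0) = phi_1 gamma(1) + c_0
  gamma(1) = phi_1 gamma(0) + c_1
Substituting the second into the first: gamma(0) (1 - phi_1^2) = c_0 + phi_1 c_1, so
  gamma(0) = (c_0 + phi_1 c_1) / (1 - phi_1^2) = (4.553343 + (-0.676)(-1.371)) / (1 - (-0.676)^2) = 5.480139 / 0.543024 = 10.091891.
Therefore gamma(0) = 10.0919 (to 4 decimal places).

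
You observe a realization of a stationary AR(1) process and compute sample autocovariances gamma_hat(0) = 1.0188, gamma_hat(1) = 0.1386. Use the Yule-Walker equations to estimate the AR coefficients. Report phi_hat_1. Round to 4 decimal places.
\hat\phi_{1} = 0.1360

The Yule-Walker equations for an AR(p) process read, in matrix form,
  Gamma_p phi = r_p,   with   (Gamma_p)_{ij} = gamma(|i - j|),
                       (r_p)_i = gamma(i),   i,j = 1..p.
Substitute the sample gammas (Toeplitz matrix and right-hand side of size 1):
  Gamma_p = [[1.0188]]
  r_p     = [0.1386]
With p = 1 this is the single equation gamma(0) phi_1 = gamma(1):
  phi_hat_1 = gamma(1) / gamma(0) = 0.1386 / 1.0188 = 0.1360.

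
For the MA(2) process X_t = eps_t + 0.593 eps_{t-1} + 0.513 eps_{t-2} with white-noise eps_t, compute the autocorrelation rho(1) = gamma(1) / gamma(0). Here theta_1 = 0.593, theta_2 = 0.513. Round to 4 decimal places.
\rho(1) = 0.5556

For an MA(q) process with theta_0 = 1, the autocovariance is
  gamma(k) = sigma^2 * sum_{i=0..q-k} theta_i * theta_{i+k},
and rho(k) = gamma(k) / gamma(0). Sigma^2 cancels.
  numerator   = (1)*(0.593) + (0.593)*(0.513) = 0.897209.
  denominator = (1)^2 + (0.593)^2 + (0.513)^2 = 1.614818.
  rho(1) = 0.897209 / 1.614818 = 0.5556.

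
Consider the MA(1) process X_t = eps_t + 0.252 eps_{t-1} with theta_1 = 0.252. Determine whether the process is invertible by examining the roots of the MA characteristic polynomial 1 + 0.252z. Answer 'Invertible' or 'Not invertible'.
\text{Invertible}

The MA(q) characteristic polynomial is P(z) = 1 + 0.252z.
Invertibility requires all roots to lie outside the unit circle, i.e. |z| > 1 for every root.
This is linear in z: 1 + (0.252) z = 0  =>  z = -1/(0.252) = -3.968254,  |z| = 3.968254.
Moduli of all roots: 3.9683.
All moduli strictly greater than 1? Yes.
Verdict: Invertible.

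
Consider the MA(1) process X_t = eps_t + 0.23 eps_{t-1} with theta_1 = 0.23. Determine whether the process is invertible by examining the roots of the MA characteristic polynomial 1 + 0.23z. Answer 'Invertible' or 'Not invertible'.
\text{Invertible}

The MA(q) characteristic polynomial is P(z) = 1 + 0.23z.
Invertibility requires all roots to lie outside the unit circle, i.e. |z| > 1 for every root.
This is linear in z: 1 + (0.23) z = 0  =>  z = -1/(0.23) = -4.347826,  |z| = 4.347826.
Moduli of all roots: 4.3478.
All moduli strictly greater than 1? Yes.
Verdict: Invertible.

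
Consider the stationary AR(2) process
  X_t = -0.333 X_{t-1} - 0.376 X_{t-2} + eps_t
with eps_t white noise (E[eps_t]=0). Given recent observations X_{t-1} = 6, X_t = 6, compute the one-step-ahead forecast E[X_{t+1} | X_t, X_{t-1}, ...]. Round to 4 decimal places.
E[X_{t+1} \mid \mathcal F_t] = -4.2540

For an AR(p) model X_t = c + sum_i phi_i X_{t-i} + eps_t, the
one-step-ahead conditional mean is
  E[X_{t+1} | X_t, ...] = c + sum_i phi_i X_{t+1-i}.
Substitute known values:
  E[X_{t+1} | ...] = (-0.333) * (6) + (-0.376) * (6)
                   = -4.2540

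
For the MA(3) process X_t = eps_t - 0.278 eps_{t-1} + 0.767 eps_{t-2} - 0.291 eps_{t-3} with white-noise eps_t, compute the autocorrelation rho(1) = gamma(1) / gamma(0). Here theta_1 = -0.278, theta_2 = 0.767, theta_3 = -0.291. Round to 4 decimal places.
\rho(1) = -0.4082

For an MA(q) process with theta_0 = 1, the autocovariance is
  gamma(k) = sigma^2 * sum_{i=0..q-k} theta_i * theta_{i+k},
and rho(k) = gamma(k) / gamma(0). Sigma^2 cancels.
  numerator   = (1)*(-0.278) + (-0.278)*(0.767) + (0.767)*(-0.291) = -0.714423.
  denominator = (1)^2 + (-0.278)^2 + (0.767)^2 + (-0.291)^2 = 1.750254.
  rho(1) = -0.714423 / 1.750254 = -0.4082.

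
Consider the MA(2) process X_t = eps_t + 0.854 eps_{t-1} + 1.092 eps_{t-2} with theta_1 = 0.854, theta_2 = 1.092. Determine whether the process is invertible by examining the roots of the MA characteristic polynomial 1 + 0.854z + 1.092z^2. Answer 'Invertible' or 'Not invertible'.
\text{Not invertible}

The MA(q) characteristic polynomial is P(z) = 1 + 0.854z + 1.092z^2.
Invertibility requires all roots to lie outside the unit circle, i.e. |z| > 1 for every root.
Set 1 + (0.854) z + (1.092) z^2 = 0, i.e. a z^2 + b z + c = 0 with a = 1.092, b = 0.854, c = 1.
Discriminant D = b^2 - 4ac = (0.854)^2 - 4*(1.092)*1 = 0.729316 - (4.368) = -3.638684.
D < 0, so the roots are the complex-conjugate pair z = (-b +/- i sqrt(-D)) / (2a) = -0.391 +/- 0.8734i.
For a conjugate pair |z|^2 = z * conj(z) = (product of roots) = c/a = 1/(1.092) = 0.915751, so |z| = sqrt(0.915751) = 0.9569 for both roots.
Moduli of all roots: 0.9569, 0.9569.
All moduli strictly greater than 1? No.
Verdict: Not invertible.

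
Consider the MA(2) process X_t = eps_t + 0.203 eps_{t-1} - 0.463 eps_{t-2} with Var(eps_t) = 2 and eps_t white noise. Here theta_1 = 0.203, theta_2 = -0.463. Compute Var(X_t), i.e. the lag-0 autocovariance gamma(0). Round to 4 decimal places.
\gamma(0) = 2.5112

For an MA(q) process X_t = eps_t + sum_i theta_i eps_{t-i} with
Var(eps_t) = sigma^2, the variance is
  gamma(0) = sigma^2 * (1 + sum_i theta_i^2).
  sum_i theta_i^2 = (0.203)^2 + (-0.463)^2 = 0.041209 + 0.214369 = 0.255578.
  gamma(0) = 2 * (1 + 0.255578) = 2 * 1.255578 = 2.511156, which rounds to 2.5112.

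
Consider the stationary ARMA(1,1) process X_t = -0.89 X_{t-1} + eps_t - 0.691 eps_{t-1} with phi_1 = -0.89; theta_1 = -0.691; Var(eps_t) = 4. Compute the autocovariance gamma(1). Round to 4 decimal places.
\gamma(1) = -49.1255

Multiply the model equation by X_{t-k} and take expectations. With theta_0 = psi_0 = 1 and psi_j the MA(infinity) weights, this gives
  gamma(k) - sum_i phi_i gamma(k-i) = c_k,
  c_k = sigma^2 * sum_{j=k..q} theta_j psi_{j-k}   (c_k = 0 for k > q),
using gamma(-m) = gamma(m).
psi-weights needed (psi_j = theta_j + sum_i phi_i psi_{j-i}):
  psi_1 = theta_1 + phi_1 = -0.691 + (-0.89) = -1.581
Right-hand sides:
  c_0 = sigma^2 (1 + theta_1 psi_1) = 4 * (1 + (-0.691)(-1.581)) = 4 * 2.092471 = 8.369884
  c_1 = sigma^2 theta_1 = 4 * (-0.691) = -2.764
  c_2 = 0
Equations for k = 0 and k = 1 (AR order 1):
  gamma(0) = phi_1 gamma(1) + c_0
  gamma(1) = phi_1 gamma(0) + c_1
Substituting the second into the first: gamma(0) (1 - phi_1^2) = c_0 + phi_1 c_1, so
  gamma(0) = (c_0 + phi_1 c_1) / (1 - phi_1^2) = (8.369884 + (-0.89)(-2.764)) / (1 - (-0.89)^2) = 10.829844 / 0.2079 = 52.091602.
  gamma(1) = phi_1 gamma(0) + c_1 = (-0.89)(52.091602) + (-2.764) = -49.125526.
Therefore gamma(1) = -49.1255 (to 4 decimal places).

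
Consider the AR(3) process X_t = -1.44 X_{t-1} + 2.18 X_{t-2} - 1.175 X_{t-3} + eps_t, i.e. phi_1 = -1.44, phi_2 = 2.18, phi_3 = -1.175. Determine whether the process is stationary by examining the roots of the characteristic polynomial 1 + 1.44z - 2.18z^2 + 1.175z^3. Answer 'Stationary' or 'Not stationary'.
\text{Not stationary}

The AR(p) characteristic polynomial is P(z) = 1 + 1.44z - 2.18z^2 + 1.175z^3.
Stationarity requires all roots to lie outside the unit circle, i.e. |z| > 1 for every root.
Degree 3: look for a simple real root z0 first, then factor out (1 - z/z0) and solve the remaining quadratic.
Testing z0 = -0.4: P(-0.4) = 1 + (1.44)(-0.4) + (-2.18)(-0.4)^2 + (1.175)(-0.4)^3
  = 1 + (-0.576) + (-0.3488) + (-0.0752) = 0.  So z_0 = -0.4 is a root, |z_0| = 0.4.
Divide out the factor (1 + 2.5 z) = (1 - z/z0) (since 1/z0 = -2.5):
  P(z) = (1 + 2.5 z)(1 + (-1.06) z + (0.47) z^2)
  [check: z-coef -1.06 - (-2.5) = 1.44; z^2-coef 0.47 - (-2.5)(-1.06) = -2.18; z^3-coef -(-2.5)(0.47) = 1.175.]
Remaining roots from the quadratic factor 1 + (-1.06) z + (0.47) z^2:
  Set 1 + (-1.06) z + (0.47) z^2 = 0, i.e. a z^2 + b z + c = 0 with a = 0.47, b = -1.06, c = 1.
  Discriminant D = b^2 - 4ac = (-1.06)^2 - 4*(0.47)*1 = 1.1236 - (1.88) = -0.7564.
  D < 0, so the roots are the complex-conjugate pair z = (-b +/- i sqrt(-D)) / (2a) = 1.1277 +/- 0.9252i.
  For a conjugate pair |z|^2 = z * conj(z) = (product of roots) = c/a = 1/(0.47) = 2.12766, so |z| = sqrt(2.12766) = 1.4586 for both roots.
Moduli of all roots: 0.4000, 1.4586, 1.4586.
All moduli strictly greater than 1? No.
Verdict: Not stationary.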